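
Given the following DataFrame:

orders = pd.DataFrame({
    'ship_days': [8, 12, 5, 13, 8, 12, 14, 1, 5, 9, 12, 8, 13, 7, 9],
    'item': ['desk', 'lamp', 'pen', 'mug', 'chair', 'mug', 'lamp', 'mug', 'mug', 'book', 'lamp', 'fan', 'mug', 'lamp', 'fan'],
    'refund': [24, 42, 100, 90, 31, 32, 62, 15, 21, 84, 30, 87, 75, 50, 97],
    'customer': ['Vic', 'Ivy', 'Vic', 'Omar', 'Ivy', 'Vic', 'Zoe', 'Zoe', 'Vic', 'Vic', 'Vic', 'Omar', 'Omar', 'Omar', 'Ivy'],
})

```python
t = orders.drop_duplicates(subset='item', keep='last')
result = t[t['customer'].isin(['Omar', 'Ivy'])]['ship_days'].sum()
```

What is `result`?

drop duplicate item (keep=last):
    ship_days   item  refund customer
0           8   desk      24      Vic
2           5    pen     100      Vic
4           8  chair      31      Ivy
9           9   book      84      Vic
12         13    mug      75     Omar
13          7   lamp      50     Omar
14          9    fan      97      Ivy
filter rows where customer in ['Omar', 'Ivy']:
    ship_days   item  refund customer
4           8  chair      31      Ivy
12         13    mug      75     Omar
13          7   lamp      50     Omar
14          9    fan      97      Ivy
Taking the sum of column 'ship_days' gives 37.

37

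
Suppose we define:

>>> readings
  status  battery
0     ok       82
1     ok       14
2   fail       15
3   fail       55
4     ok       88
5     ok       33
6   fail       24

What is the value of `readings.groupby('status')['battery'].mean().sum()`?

group by status, mean of battery:
status
fail    31.333333
ok      54.250000
Name: battery, dtype: float64

85.5833333333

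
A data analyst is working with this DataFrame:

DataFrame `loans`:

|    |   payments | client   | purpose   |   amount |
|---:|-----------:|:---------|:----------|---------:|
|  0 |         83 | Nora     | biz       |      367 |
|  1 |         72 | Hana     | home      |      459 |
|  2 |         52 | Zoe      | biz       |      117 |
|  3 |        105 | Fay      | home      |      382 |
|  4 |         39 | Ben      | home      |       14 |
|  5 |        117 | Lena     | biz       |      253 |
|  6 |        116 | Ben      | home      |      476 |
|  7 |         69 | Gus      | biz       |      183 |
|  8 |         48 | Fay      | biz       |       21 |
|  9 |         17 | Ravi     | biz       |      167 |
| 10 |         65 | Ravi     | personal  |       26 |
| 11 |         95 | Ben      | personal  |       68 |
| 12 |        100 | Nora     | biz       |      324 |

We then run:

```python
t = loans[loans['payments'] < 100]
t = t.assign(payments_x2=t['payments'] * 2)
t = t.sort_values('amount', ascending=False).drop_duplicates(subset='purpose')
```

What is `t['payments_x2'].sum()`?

500

filter rows where payments < 100:
    payments client   purpose  amount
0         83   Nora       biz     367
1         72   Hana      home     459
2         52    Zoe       biz     117
4         39    Ben      home      14
7         69    Gus       biz     183
8         48    Fay       biz      21
9         17   Ravi       biz     167
10        65   Ravi  personal      26
11        95    Ben  personal      68
add column payments_x2 = t['payments'] * 2:
    payments client   purpose  amount  payments_x2
0         83   Nora       biz     367          166
1         72   Hana      home     459          144
2         52    Zoe       biz     117          104
4         39    Ben      home      14           78
7         69    Gus       biz     183          138
8         48    Fay       biz      21           96
9         17   Ravi       biz     167           34
10        65   Ravi  personal      26          130
11        95    Ben  personal      68          190
sort by amount descending:
    payments client   purpose  amount  payments_x2
1         72   Hana      home     459          144
0         83   Nora       biz     367          166
7         69    Gus       biz     183          138
9         17   Ravi       biz     167           34
2         52    Zoe       biz     117          104
11        95    Ben  personal      68          190
10        65   Ravi  personal      26          130
8         48    Fay       biz      21           96
4         39    Ben      home      14           78
drop duplicate purpose (keep=first):
    payments client   purpose  amount  payments_x2
1         72   Hana      home     459          144
0         83   Nora       biz     367          166
11        95    Ben  personal      68          190
Finally, sum of column 'payments_x2' = 500.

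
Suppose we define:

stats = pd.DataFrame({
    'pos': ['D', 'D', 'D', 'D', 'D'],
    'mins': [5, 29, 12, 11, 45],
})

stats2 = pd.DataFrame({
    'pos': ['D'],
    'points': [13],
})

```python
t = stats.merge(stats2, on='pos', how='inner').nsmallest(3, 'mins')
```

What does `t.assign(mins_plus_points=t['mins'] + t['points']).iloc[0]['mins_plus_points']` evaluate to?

18

merge on 'pos' (how='inner') → 5 rows:
  pos  mins  points
0   D     5      13
1   D    29      13
2   D    12      13
3   D    11      13
4   D    45      13
take 3 rows with smallest mins:
  pos  mins  points
0   D     5      13
3   D    11      13
2   D    12      13
add column mins_plus_points = t['mins'] + t['points']:
  pos  mins  points  mins_plus_points
0   D     5      13                18
3   D    11      13                24
2   D    12      13                25
value at position 0, column 'mins_plus_points' → 18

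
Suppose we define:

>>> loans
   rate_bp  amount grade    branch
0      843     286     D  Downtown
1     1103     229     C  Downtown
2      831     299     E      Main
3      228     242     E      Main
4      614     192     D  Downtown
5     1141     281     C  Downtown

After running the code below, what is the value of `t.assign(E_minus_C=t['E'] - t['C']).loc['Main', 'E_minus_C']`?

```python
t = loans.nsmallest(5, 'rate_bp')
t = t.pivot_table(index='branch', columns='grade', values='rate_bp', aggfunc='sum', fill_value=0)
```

1059

take 5 rows with smallest rate_bp:
   rate_bp  amount grade    branch
3      228     242     E      Main
4      614     192     D  Downtown
2      831     299     E      Main
0      843     286     D  Downtown
1     1103     229     C  Downtown
pivot: rows=branch, cols=grade, sum(rate_bp):
grade        C     D     E
branch                    
Downtown  1103  1457     0
Main         0     0  1059
add column E_minus_C = t['E'] - t['C']:
grade        C     D     E  E_minus_C
branch                               
Downtown  1103  1457     0      -1103
Main         0     0  1059       1059
Then the value at row 'Main', column 'E_minus_C': 1059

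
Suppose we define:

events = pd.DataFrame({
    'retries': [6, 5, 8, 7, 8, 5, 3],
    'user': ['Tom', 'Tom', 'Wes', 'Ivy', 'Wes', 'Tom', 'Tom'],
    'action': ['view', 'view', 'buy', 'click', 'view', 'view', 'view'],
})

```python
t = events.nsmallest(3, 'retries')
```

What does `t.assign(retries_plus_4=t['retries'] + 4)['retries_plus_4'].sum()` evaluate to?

take 3 rows with smallest retries:
   retries user action
6        3  Tom   view
1        5  Tom   view
5        5  Tom   view
add column retries_plus_4 = t['retries'] + 4:
   retries user action  retries_plus_4
6        3  Tom   view               7
1        5  Tom   view               9
5        5  Tom   view               9
Finally, sum of column 'retries_plus_4' = 25.

25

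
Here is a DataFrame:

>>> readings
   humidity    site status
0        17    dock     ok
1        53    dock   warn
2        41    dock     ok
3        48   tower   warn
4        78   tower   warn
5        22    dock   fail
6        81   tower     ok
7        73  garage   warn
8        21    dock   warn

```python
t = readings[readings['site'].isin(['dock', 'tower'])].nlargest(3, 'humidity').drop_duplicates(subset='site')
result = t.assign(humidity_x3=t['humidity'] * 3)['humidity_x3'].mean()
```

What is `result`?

filter rows where site in ['dock', 'tower']:
   humidity   site status
0        17   dock     ok
1        53   dock   warn
2        41   dock     ok
3        48  tower   warn
4        78  tower   warn
5        22   dock   fail
6        81  tower     ok
8        21   dock   warn
take 3 rows with largest humidity:
   humidity   site status
6        81  tower     ok
4        78  tower   warn
1        53   dock   warn
drop duplicate site (keep=first):
   humidity   site status
6        81  tower     ok
1        53   dock   warn
add column humidity_x3 = t['humidity'] * 3:
   humidity   site status  humidity_x3
6        81  tower     ok          243
1        53   dock   warn          159
Then the mean of column 'humidity_x3': 201.0

201.0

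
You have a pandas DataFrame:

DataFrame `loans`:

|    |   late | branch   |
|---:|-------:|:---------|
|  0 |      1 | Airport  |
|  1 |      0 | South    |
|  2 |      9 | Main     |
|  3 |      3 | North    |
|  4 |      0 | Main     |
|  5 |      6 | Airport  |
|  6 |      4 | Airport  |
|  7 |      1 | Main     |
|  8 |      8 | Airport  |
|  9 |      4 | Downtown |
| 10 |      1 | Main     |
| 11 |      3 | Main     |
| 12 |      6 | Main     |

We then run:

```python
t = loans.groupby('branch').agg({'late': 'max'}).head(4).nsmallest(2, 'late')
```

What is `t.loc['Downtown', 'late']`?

group by branch, max of late:
          late
branch        
Airport      8
Downtown     4
Main         9
North        3
South        0
take first 4 rows:
          late
branch        
Airport      8
Downtown     4
Main         9
North        3
take 2 rows with smallest late:
          late
branch        
North        3
Downtown     4

4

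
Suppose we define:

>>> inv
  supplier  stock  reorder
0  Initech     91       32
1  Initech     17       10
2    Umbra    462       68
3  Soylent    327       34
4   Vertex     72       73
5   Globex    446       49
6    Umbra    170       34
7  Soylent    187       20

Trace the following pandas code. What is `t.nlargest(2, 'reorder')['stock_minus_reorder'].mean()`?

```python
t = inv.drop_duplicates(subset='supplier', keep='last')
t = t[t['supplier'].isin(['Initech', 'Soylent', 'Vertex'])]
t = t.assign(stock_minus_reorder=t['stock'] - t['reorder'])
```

83.0

drop duplicate supplier (keep=last):
  supplier  stock  reorder
1  Initech     17       10
4   Vertex     72       73
5   Globex    446       49
6    Umbra    170       34
7  Soylent    187       20
filter rows where supplier in ['Initech', 'Soylent', 'Vertex']:
  supplier  stock  reorder
1  Initech     17       10
4   Vertex     72       73
7  Soylent    187       20
add column stock_minus_reorder = t['stock'] - t['reorder']:
  supplier  stock  reorder  stock_minus_reorder
1  Initech     17       10                    7
4   Vertex     72       73                   -1
7  Soylent    187       20                  167
take 2 rows with largest reorder:
  supplier  stock  reorder  stock_minus_reorder
4   Vertex     72       73                   -1
7  Soylent    187       20                  167
Finally, mean of column 'stock_minus_reorder' = 83.0.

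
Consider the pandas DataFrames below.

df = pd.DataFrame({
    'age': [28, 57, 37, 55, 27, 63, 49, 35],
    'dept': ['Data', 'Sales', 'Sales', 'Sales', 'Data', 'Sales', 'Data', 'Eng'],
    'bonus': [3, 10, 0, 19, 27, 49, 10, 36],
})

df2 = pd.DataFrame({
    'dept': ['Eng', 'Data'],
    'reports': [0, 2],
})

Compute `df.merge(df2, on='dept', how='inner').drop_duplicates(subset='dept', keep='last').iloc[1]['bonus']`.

36

merge on 'dept' (how='inner') → 4 rows:
   age  dept  bonus  reports
0   28  Data      3        2
1   27  Data     27        2
2   49  Data     10        2
3   35   Eng     36        0
drop duplicate dept (keep=last):
   age  dept  bonus  reports
2   49  Data     10        2
3   35   Eng     36        0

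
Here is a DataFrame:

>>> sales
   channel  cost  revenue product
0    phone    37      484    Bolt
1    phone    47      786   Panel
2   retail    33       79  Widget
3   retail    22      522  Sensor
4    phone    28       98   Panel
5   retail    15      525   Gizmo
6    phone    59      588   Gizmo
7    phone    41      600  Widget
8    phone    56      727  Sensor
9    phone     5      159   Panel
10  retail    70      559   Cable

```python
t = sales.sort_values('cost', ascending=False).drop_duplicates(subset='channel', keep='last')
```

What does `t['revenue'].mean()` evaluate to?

sort by cost descending:
   channel  cost  revenue product
10  retail    70      559   Cable
6    phone    59      588   Gizmo
8    phone    56      727  Sensor
1    phone    47      786   Panel
7    phone    41      600  Widget
0    phone    37      484    Bolt
2   retail    33       79  Widget
4    phone    28       98   Panel
3   retail    22      522  Sensor
5   retail    15      525   Gizmo
9    phone     5      159   Panel
drop duplicate channel (keep=last):
  channel  cost  revenue product
5  retail    15      525   Gizmo
9   phone     5      159   Panel
mean of column 'revenue' → 342.0

342.0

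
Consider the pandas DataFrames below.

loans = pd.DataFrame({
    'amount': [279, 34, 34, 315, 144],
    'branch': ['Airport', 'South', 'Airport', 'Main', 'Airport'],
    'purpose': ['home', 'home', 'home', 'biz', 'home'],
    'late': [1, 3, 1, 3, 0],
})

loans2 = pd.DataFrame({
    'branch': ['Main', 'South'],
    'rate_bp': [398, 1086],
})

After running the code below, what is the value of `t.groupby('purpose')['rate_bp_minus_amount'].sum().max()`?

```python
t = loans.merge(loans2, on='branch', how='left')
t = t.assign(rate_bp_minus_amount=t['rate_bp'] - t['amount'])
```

merge on 'branch' (how='left') → 5 rows:
   amount   branch purpose  late  rate_bp
0     279  Airport    home     1      NaN
1      34    South    home     3   1086.0
2      34  Airport    home     1      NaN
3     315     Main     biz     3    398.0
4     144  Airport    home     0      NaN
add column rate_bp_minus_amount = t['rate_bp'] - t['amount']:
   amount   branch purpose  late  rate_bp  rate_bp_minus_amount
0     279  Airport    home     1      NaN                   NaN
1      34    South    home     3   1086.0                1052.0
2      34  Airport    home     1      NaN                   NaN
3     315     Main     biz     3    398.0                  83.0
4     144  Airport    home     0      NaN                   NaN
group by purpose, sum of rate_bp_minus_amount:
purpose
biz       83.0
home    1052.0
Name: rate_bp_minus_amount, dtype: float64
Hence 1052.0.

1052.0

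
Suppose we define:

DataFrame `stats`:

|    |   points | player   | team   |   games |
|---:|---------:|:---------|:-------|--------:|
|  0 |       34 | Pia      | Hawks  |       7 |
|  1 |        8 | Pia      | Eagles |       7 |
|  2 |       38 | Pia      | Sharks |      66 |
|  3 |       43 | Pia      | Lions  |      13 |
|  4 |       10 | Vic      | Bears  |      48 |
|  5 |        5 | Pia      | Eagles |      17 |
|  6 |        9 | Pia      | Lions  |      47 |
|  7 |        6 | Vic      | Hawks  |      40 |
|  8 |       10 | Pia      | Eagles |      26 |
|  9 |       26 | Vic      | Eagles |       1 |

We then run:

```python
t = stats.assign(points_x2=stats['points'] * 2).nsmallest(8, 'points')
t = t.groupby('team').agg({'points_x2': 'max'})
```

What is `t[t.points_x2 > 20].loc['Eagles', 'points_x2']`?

add column points_x2 = stats['points'] * 2:
   points player    team  games  points_x2
0      34    Pia   Hawks      7         68
1       8    Pia  Eagles      7         16
2      38    Pia  Sharks     66         76
3      43    Pia   Lions     13         86
4      10    Vic   Bears     48         20
5       5    Pia  Eagles     17         10
6       9    Pia   Lions     47         18
7       6    Vic   Hawks     40         12
8      10    Pia  Eagles     26         20
9      26    Vic  Eagles      1         52
take 8 rows with smallest points:
   points player    team  games  points_x2
5       5    Pia  Eagles     17         10
7       6    Vic   Hawks     40         12
1       8    Pia  Eagles      7         16
6       9    Pia   Lions     47         18
4      10    Vic   Bears     48         20
8      10    Pia  Eagles     26         20
9      26    Vic  Eagles      1         52
0      34    Pia   Hawks      7         68
group by team, max of points_x2:
        points_x2
team             
Bears          20
Eagles         52
Hawks          68
Lions          18
filter rows where points_x2 > 20:
        points_x2
team             
Eagles         52
Hawks          68
Reading off the value at row 'Eagles', column 'points_x2', we get 52.

52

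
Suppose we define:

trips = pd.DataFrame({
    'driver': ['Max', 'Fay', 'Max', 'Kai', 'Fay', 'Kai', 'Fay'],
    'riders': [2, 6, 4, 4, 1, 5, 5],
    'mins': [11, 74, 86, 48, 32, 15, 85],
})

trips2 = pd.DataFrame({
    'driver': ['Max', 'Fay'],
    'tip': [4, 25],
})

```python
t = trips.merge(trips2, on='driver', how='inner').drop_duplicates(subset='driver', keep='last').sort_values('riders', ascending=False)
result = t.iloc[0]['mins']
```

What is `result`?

85

merge on 'driver' (how='inner') → 5 rows:
  driver  riders  mins  tip
0    Max       2    11    4
1    Fay       6    74   25
2    Max       4    86    4
3    Fay       1    32   25
4    Fay       5    85   25
drop duplicate driver (keep=last):
  driver  riders  mins  tip
2    Max       4    86    4
4    Fay       5    85   25
sort by riders descending:
  driver  riders  mins  tip
4    Fay       5    85   25
2    Max       4    86    4
Finally, value at position 0, column 'mins' = 85.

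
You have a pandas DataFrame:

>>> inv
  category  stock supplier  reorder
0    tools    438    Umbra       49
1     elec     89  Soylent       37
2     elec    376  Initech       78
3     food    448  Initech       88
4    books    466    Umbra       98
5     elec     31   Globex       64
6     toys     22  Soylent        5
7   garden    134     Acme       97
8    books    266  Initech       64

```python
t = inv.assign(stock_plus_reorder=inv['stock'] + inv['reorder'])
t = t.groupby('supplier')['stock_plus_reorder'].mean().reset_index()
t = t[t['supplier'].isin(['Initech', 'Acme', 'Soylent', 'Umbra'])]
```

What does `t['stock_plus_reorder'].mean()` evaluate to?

318.25

add column stock_plus_reorder = inv['stock'] + inv['reorder']:
  category  stock supplier  reorder  stock_plus_reorder
0    tools    438    Umbra       49                 487
1     elec     89  Soylent       37                 126
2     elec    376  Initech       78                 454
3     food    448  Initech       88                 536
4    books    466    Umbra       98                 564
5     elec     31   Globex       64                  95
6     toys     22  Soylent        5                  27
7   garden    134     Acme       97                 231
8    books    266  Initech       64                 330
group by supplier, mean of stock_plus_reorder:
supplier
Acme       231.0
Globex      95.0
Initech    440.0
Soylent     76.5
Umbra      525.5
Name: stock_plus_reorder, dtype: float64
reset_index():
  supplier  stock_plus_reorder
0     Acme               231.0
1   Globex                95.0
2  Initech               440.0
3  Soylent                76.5
4    Umbra               525.5
filter rows where supplier in ['Initech', 'Acme', 'Soylent', 'Umbra']:
  supplier  stock_plus_reorder
0     Acme               231.0
2  Initech               440.0
3  Soylent                76.5
4    Umbra               525.5
Hence 318.25.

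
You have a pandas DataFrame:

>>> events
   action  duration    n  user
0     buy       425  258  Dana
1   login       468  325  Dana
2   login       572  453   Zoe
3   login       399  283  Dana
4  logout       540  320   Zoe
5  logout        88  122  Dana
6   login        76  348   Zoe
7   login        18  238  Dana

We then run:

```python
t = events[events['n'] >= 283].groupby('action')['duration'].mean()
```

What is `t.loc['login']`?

filter rows where n >= 283:
   action  duration    n  user
1   login       468  325  Dana
2   login       572  453   Zoe
3   login       399  283  Dana
4  logout       540  320   Zoe
6   login        76  348   Zoe
group by action, mean of duration:
action
login     378.75
logout    540.00
Name: duration, dtype: float64
Finally, value at index 'login' = 378.75.

378.75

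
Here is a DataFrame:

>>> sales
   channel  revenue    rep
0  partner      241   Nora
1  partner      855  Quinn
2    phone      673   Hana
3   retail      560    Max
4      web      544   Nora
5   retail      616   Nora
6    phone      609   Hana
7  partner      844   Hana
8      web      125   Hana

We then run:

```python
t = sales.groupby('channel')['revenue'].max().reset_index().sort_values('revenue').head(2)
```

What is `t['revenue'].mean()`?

group by channel, max of revenue:
channel
partner    855
phone      673
retail     616
web        544
Name: revenue, dtype: int64
reset_index():
   channel  revenue
0  partner      855
1    phone      673
2   retail      616
3      web      544
sort by revenue:
   channel  revenue
3      web      544
2   retail      616
1    phone      673
0  partner      855
take first 2 rows:
  channel  revenue
3     web      544
2  retail      616

580.0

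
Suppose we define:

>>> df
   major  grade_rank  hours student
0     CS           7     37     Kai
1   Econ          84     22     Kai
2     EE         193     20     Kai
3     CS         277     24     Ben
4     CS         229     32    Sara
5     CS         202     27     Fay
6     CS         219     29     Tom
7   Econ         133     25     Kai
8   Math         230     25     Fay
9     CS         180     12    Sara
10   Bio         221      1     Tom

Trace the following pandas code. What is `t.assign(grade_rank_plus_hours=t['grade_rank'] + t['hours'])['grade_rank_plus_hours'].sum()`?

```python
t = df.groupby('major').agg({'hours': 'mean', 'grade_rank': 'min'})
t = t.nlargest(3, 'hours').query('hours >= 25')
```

group by major: mean(hours), min(grade_rank):
           hours  grade_rank
major                       
Bio     1.000000         221
CS     26.833333           7
EE     20.000000         193
Econ   23.500000          84
Math   25.000000         230
take 3 rows with largest hours:
           hours  grade_rank
major                       
CS     26.833333           7
Math   25.000000         230
Econ   23.500000          84
filter rows where hours >= 25:
           hours  grade_rank
major                       
CS     26.833333           7
Math   25.000000         230
add column grade_rank_plus_hours = t['grade_rank'] + t['hours']:
           hours  grade_rank  grade_rank_plus_hours
major                                              
CS     26.833333           7              33.833333
Math   25.000000         230             255.000000

288.833333333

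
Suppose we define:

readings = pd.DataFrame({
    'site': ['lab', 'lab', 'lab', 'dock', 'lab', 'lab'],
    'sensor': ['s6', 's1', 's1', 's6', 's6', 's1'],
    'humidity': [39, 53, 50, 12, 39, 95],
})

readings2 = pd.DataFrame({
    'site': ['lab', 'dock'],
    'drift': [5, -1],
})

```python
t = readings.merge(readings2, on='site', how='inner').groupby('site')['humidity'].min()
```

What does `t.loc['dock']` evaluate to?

12

merge on 'site' (how='inner') → 6 rows:
   site sensor  humidity  drift
0   lab     s6        39      5
1   lab     s1        53      5
2   lab     s1        50      5
3  dock     s6        12     -1
4   lab     s6        39      5
5   lab     s1        95      5
group by site, min of humidity:
site
dock    12
lab     39
Name: humidity, dtype: int64
Taking the value at index 'dock' gives 12.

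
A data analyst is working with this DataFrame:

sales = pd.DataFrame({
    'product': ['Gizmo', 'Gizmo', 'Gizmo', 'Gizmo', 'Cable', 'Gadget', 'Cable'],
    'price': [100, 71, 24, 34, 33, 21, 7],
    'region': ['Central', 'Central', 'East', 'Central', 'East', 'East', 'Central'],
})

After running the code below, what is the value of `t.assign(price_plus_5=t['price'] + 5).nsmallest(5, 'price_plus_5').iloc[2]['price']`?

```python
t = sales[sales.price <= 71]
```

filter rows where price <= 71:
  product  price   region
1   Gizmo     71  Central
2   Gizmo     24     East
3   Gizmo     34  Central
4   Cable     33     East
5  Gadget     21     East
6   Cable      7  Central
add column price_plus_5 = t['price'] + 5:
  product  price   region  price_plus_5
1   Gizmo     71  Central            76
2   Gizmo     24     East            29
3   Gizmo     34  Central            39
4   Cable     33     East            38
5  Gadget     21     East            26
6   Cable      7  Central            12
take 5 rows with smallest price_plus_5:
  product  price   region  price_plus_5
6   Cable      7  Central            12
5  Gadget     21     East            26
2   Gizmo     24     East            29
4   Cable     33     East            38
3   Gizmo     34  Central            39
Taking the value at position 2, column 'price' gives 24.

24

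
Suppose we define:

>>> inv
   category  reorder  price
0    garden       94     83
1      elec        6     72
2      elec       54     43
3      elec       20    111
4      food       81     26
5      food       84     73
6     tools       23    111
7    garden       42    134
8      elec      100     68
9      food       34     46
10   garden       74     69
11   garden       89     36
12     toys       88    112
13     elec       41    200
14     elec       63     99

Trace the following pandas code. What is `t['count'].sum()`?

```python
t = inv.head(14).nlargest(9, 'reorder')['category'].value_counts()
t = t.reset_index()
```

take first 14 rows:
   category  reorder  price
0    garden       94     83
1      elec        6     72
2      elec       54     43
3      elec       20    111
4      food       81     26
5      food       84     73
6     tools       23    111
7    garden       42    134
8      elec      100     68
9      food       34     46
10   garden       74     69
11   garden       89     36
12     toys       88    112
13     elec       41    200
take 9 rows with largest reorder:
   category  reorder  price
8      elec      100     68
0    garden       94     83
11   garden       89     36
12     toys       88    112
5      food       84     73
4      food       81     26
10   garden       74     69
2      elec       54     43
7    garden       42    134
value_counts of category:
category
garden    4
elec      2
food      2
toys      1
Name: count, dtype: int64
reset_index():
  category  count
0   garden      4
1     elec      2
2     food      2
3     toys      1

9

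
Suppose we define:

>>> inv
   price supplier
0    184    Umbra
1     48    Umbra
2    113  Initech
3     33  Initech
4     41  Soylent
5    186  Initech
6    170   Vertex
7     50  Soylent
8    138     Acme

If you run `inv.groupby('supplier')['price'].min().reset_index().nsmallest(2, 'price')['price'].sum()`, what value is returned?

group by supplier, min of price:
supplier
Acme       138
Initech     33
Soylent     41
Umbra       48
Vertex     170
Name: price, dtype: int64
reset_index():
  supplier  price
0     Acme    138
1  Initech     33
2  Soylent     41
3    Umbra     48
4   Vertex    170
take 2 rows with smallest price:
  supplier  price
1  Initech     33
2  Soylent     41
sum of column 'price' → 74

74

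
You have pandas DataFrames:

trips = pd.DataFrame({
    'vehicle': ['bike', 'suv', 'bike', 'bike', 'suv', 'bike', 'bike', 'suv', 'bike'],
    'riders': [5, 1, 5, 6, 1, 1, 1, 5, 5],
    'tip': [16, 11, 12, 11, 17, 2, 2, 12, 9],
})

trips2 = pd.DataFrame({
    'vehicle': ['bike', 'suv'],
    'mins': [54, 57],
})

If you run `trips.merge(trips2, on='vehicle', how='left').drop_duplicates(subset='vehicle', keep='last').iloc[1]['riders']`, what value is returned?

merge on 'vehicle' (how='left') → 9 rows:
  vehicle  riders  tip  mins
0    bike       5   16    54
1     suv       1   11    57
2    bike       5   12    54
3    bike       6   11    54
4     suv       1   17    57
5    bike       1    2    54
6    bike       1    2    54
7     suv       5   12    57
8    bike       5    9    54
drop duplicate vehicle (keep=last):
  vehicle  riders  tip  mins
7     suv       5   12    57
8    bike       5    9    54
Then the value at position 1, column 'riders': 5

5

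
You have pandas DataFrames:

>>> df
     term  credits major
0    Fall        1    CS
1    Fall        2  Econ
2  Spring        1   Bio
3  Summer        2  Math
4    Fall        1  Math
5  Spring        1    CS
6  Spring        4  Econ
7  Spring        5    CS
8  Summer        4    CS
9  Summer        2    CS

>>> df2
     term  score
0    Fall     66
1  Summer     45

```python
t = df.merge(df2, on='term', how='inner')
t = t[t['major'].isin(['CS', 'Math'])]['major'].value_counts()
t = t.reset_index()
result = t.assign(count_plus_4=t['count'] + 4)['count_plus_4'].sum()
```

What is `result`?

13

merge on 'term' (how='inner') → 6 rows:
     term  credits major  score
0    Fall        1    CS     66
1    Fall        2  Econ     66
2  Summer        2  Math     45
3    Fall        1  Math     66
4  Summer        4    CS     45
5  Summer        2    CS     45
filter rows where major in ['CS', 'Math']:
     term  credits major  score
0    Fall        1    CS     66
2  Summer        2  Math     45
3    Fall        1  Math     66
4  Summer        4    CS     45
5  Summer        2    CS     45
value_counts of major:
major
CS      3
Math    2
Name: count, dtype: int64
reset_index():
  major  count
0    CS      3
1  Math      2
add column count_plus_4 = t['count'] + 4:
  major  count  count_plus_4
0    CS      3             7
1  Math      2             6
Reading off the sum of column 'count_plus_4', we get 13.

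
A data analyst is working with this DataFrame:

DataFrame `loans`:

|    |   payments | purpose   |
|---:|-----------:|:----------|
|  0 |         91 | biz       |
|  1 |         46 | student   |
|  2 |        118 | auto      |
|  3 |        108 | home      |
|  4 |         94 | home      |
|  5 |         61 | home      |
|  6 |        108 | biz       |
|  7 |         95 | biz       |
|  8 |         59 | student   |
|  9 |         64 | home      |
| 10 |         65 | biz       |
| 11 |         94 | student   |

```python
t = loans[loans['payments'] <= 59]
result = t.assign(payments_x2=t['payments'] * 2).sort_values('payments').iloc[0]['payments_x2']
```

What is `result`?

filter rows where payments <= 59:
   payments  purpose
1        46  student
8        59  student
add column payments_x2 = t['payments'] * 2:
   payments  purpose  payments_x2
1        46  student           92
8        59  student          118
sort by payments:
   payments  purpose  payments_x2
1        46  student           92
8        59  student          118
Finally, value at position 0, column 'payments_x2' = 92.

92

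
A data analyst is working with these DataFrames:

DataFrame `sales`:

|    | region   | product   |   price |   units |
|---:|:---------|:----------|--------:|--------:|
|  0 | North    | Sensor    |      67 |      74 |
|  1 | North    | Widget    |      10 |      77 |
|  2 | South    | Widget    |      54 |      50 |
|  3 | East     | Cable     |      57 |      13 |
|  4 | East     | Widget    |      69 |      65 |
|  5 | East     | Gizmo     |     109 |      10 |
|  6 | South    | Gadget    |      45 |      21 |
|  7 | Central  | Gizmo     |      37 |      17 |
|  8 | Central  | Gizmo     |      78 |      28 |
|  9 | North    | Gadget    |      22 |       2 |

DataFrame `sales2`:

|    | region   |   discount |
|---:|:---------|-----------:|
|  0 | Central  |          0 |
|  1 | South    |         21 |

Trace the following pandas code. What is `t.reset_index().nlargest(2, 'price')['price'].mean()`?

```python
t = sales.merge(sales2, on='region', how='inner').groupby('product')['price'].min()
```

merge on 'region' (how='inner') → 4 rows:
    region product  price  units  discount
0    South  Widget     54     50        21
1    South  Gadget     45     21        21
2  Central   Gizmo     37     17         0
3  Central   Gizmo     78     28         0
group by product, min of price:
product
Gadget    45
Gizmo     37
Widget    54
Name: price, dtype: int64
reset_index():
  product  price
0  Gadget     45
1   Gizmo     37
2  Widget     54
take 2 rows with largest price:
  product  price
2  Widget     54
0  Gadget     45

49.5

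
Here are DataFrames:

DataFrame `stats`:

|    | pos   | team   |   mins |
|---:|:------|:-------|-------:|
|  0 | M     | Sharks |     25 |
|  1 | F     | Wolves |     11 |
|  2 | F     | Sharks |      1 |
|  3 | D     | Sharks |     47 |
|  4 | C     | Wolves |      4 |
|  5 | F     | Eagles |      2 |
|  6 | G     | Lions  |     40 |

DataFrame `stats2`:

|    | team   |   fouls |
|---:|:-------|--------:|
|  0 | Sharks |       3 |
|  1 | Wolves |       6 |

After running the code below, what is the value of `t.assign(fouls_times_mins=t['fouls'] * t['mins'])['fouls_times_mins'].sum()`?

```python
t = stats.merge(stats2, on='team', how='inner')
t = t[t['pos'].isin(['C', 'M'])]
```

merge on 'team' (how='inner') → 5 rows:
  pos    team  mins  fouls
0   M  Sharks    25      3
1   F  Wolves    11      6
2   F  Sharks     1      3
3   D  Sharks    47      3
4   C  Wolves     4      6
filter rows where pos in ['C', 'M']:
  pos    team  mins  fouls
0   M  Sharks    25      3
4   C  Wolves     4      6
add column fouls_times_mins = t['fouls'] * t['mins']:
  pos    team  mins  fouls  fouls_times_mins
0   M  Sharks    25      3                75
4   C  Wolves     4      6                24
Finally, sum of column 'fouls_times_mins' = 99.

99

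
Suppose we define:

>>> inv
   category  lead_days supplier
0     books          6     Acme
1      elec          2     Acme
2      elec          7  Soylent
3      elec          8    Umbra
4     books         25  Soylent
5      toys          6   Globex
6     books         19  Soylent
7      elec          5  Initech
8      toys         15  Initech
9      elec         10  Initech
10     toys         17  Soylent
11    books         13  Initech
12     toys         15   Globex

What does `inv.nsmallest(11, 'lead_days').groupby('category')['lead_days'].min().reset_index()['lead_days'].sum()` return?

take 11 rows with smallest lead_days:
   category  lead_days supplier
1      elec          2     Acme
7      elec          5  Initech
0     books          6     Acme
5      toys          6   Globex
2      elec          7  Soylent
3      elec          8    Umbra
9      elec         10  Initech
11    books         13  Initech
8      toys         15  Initech
12     toys         15   Globex
10     toys         17  Soylent
group by category, min of lead_days:
category
books    6
elec     2
toys     6
Name: lead_days, dtype: int64
reset_index():
  category  lead_days
0    books          6
1     elec          2
2     toys          6
Finally, sum of column 'lead_days' = 14.

14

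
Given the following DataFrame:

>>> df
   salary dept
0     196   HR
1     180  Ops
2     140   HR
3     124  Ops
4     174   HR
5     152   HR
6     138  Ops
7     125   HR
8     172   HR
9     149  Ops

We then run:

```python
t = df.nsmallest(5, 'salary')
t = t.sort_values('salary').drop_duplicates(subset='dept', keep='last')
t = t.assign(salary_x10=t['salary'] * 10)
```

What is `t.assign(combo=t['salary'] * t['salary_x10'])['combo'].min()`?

take 5 rows with smallest salary:
   salary dept
3     124  Ops
7     125   HR
6     138  Ops
2     140   HR
9     149  Ops
sort by salary:
   salary dept
3     124  Ops
7     125   HR
6     138  Ops
2     140   HR
9     149  Ops
drop duplicate dept (keep=last):
   salary dept
2     140   HR
9     149  Ops
add column salary_x10 = t['salary'] * 10:
   salary dept  salary_x10
2     140   HR        1400
9     149  Ops        1490
add column combo = t['salary'] * t['salary_x10']:
   salary dept  salary_x10   combo
2     140   HR        1400  196000
9     149  Ops        1490  222010

196000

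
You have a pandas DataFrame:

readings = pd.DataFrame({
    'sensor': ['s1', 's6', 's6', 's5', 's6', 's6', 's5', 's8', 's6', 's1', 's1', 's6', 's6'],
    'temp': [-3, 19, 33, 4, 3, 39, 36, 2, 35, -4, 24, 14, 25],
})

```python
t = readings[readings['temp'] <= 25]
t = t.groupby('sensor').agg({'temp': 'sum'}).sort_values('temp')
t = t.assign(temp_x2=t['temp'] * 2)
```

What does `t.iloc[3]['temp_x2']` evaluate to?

filter rows where temp <= 25:
   sensor  temp
0      s1    -3
1      s6    19
3      s5     4
4      s6     3
7      s8     2
9      s1    -4
10     s1    24
11     s6    14
12     s6    25
group by sensor, sum of temp:
        temp
sensor      
s1        17
s5         4
s6        61
s8         2
sort by temp:
        temp
sensor      
s8         2
s5         4
s1        17
s6        61
add column temp_x2 = t['temp'] * 2:
        temp  temp_x2
sensor               
s8         2        4
s5         4        8
s1        17       34
s6        61      122

122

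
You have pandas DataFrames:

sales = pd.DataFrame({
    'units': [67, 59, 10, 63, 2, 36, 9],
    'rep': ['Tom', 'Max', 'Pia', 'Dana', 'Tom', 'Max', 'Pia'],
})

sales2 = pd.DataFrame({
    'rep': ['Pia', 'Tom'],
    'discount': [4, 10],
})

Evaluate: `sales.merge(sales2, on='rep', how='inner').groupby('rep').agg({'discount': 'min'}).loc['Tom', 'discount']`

merge on 'rep' (how='inner') → 4 rows:
   units  rep  discount
0     67  Tom        10
1     10  Pia         4
2      2  Tom        10
3      9  Pia         4
group by rep, min of discount:
     discount
rep          
Pia         4
Tom        10
Reading off the value at row 'Tom', column 'discount', we get 10.

10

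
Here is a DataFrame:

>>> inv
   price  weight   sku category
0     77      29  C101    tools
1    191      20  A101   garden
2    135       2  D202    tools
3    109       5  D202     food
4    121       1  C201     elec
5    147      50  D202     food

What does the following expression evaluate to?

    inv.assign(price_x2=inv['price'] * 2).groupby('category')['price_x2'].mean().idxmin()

add column price_x2 = inv['price'] * 2:
   price  weight   sku category  price_x2
0     77      29  C101    tools       154
1    191      20  A101   garden       382
2    135       2  D202    tools       270
3    109       5  D202     food       218
4    121       1  C201     elec       242
5    147      50  D202     food       294
group by category, mean of price_x2:
category
elec      242.0
food      256.0
garden    382.0
tools     212.0
Name: price_x2, dtype: float64
Taking the label with the smallest value gives tools.

tools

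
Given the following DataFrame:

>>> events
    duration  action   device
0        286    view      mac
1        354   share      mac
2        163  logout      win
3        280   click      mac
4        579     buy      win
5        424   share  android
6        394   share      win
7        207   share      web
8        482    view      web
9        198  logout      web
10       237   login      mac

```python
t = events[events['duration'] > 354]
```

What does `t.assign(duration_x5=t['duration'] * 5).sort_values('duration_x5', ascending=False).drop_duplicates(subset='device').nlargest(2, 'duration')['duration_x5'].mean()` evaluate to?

2652.5

filter rows where duration > 354:
   duration action   device
4       579    buy      win
5       424  share  android
6       394  share      win
8       482   view      web
add column duration_x5 = t['duration'] * 5:
   duration action   device  duration_x5
4       579    buy      win         2895
5       424  share  android         2120
6       394  share      win         1970
8       482   view      web         2410
sort by duration_x5 descending:
   duration action   device  duration_x5
4       579    buy      win         2895
8       482   view      web         2410
5       424  share  android         2120
6       394  share      win         1970
drop duplicate device (keep=first):
   duration action   device  duration_x5
4       579    buy      win         2895
8       482   view      web         2410
5       424  share  android         2120
take 2 rows with largest duration:
   duration action device  duration_x5
4       579    buy    win         2895
8       482   view    web         2410
mean of column 'duration_x5' → 2652.5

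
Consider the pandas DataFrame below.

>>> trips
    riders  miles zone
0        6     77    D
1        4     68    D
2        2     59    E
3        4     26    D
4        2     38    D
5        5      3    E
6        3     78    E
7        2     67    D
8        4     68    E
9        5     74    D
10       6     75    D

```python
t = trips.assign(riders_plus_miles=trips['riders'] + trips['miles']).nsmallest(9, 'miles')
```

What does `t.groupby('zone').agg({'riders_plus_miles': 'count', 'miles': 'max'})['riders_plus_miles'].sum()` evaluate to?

add column riders_plus_miles = trips['riders'] + trips['miles']:
    riders  miles zone  riders_plus_miles
0        6     77    D                 83
1        4     68    D                 72
2        2     59    E                 61
3        4     26    D                 30
4        2     38    D                 40
5        5      3    E                  8
6        3     78    E                 81
7        2     67    D                 69
8        4     68    E                 72
9        5     74    D                 79
10       6     75    D                 81
take 9 rows with smallest miles:
    riders  miles zone  riders_plus_miles
5        5      3    E                  8
3        4     26    D                 30
4        2     38    D                 40
2        2     59    E                 61
7        2     67    D                 69
1        4     68    D                 72
8        4     68    E                 72
9        5     74    D                 79
10       6     75    D                 81
group by zone: count(riders_plus_miles), max(miles):
      riders_plus_miles  miles
zone                          
D                     6     75
E                     3     68
The sum of column 'riders_plus_miles' is 9.

9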